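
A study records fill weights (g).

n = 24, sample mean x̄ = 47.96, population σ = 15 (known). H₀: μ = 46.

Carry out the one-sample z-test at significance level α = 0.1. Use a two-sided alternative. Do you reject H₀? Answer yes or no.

SE = σ/√n = 15/√24 = 3.0619
z = (x̄−μ₀)/SE = (47.96−46)/3.0619 = 0.6401
p-value (two-sided) = 0.52209
At α=0.1: p ≥ α → fail to reject H₀

reject H₀: no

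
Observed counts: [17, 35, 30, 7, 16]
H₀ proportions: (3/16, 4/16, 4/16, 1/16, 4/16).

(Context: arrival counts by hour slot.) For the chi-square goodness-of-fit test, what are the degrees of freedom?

degrees of freedom = 4

df = k − 1 = 5 − 1 = 4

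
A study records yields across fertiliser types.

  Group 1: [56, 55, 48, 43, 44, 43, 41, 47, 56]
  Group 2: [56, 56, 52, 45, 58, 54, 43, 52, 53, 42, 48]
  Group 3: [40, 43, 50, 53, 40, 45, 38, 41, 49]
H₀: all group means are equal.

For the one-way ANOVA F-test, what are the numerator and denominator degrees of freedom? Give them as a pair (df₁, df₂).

degrees of freedom = [2, 26]

k = 3 groups, N = 29 total
df = (k−1, N−k) = (3−1, 29−3) = (2, 26)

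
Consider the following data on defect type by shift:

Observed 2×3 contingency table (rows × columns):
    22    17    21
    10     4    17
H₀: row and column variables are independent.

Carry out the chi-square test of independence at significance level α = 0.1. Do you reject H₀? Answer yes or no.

Row totals [60, 31], col totals [32, 21, 38], n=91
χ² = (22−21.10)²/21.10 + (17−13.85)²/13.85 + (21−25.05)²/25.05 + (10−10.90)²/10.90 + (4−7.15)²/7.15 + (17−12.95)²/12.95 = 4.1482
df = 2
p-value (upper-tail) = 0.12567
At α=0.1: p ≥ α → fail to reject H₀

reject H₀: no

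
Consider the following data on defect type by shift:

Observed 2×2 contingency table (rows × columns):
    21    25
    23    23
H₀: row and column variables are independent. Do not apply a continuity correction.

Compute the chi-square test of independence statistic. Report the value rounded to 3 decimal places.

Row totals [46, 46], col totals [44, 48], n=92
χ² = (21−22.00)²/22.00 + (25−24.00)²/24.00 + (23−22.00)²/22.00 + (23−24.00)²/24.00 = 0.1742
df = 1

test statistic = 0.174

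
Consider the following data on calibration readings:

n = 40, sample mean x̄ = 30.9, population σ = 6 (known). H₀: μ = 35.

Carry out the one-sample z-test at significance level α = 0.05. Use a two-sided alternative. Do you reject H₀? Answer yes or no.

SE = σ/√n = 6/√40 = 0.9487
z = (x̄−μ₀)/SE = (30.9−35)/0.9487 = -4.3218
p-value (two-sided) = 0.00002
At α=0.05: p < α → reject H₀

reject H₀: yes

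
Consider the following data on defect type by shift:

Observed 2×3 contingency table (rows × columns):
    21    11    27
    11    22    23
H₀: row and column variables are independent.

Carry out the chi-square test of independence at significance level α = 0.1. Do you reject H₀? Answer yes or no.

reject H₀: yes

Row totals [59, 56], col totals [32, 33, 50], n=115
χ² = (21−16.42)²/16.42 + (11−16.93)²/16.93 + (27−25.65)²/25.65 + (11−15.58)²/15.58 + (22−16.07)²/16.07 + (23−24.35)²/24.35 = 7.0382
df = 2
p-value (upper-tail) = 0.02963
At α=0.1: p < α → reject H₀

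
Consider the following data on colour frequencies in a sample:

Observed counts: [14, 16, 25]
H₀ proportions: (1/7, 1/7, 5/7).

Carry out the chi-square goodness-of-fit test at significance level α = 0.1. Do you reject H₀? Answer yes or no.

reject H₀: yes

n = 55; E_i = n·p_i = [7.86, 7.86, 39.29]
χ² = (14−7.86)²/7.86 + (16−7.86)²/7.86 + (25−39.29)²/39.29 = 18.4364
df = 2
p-value (upper-tail) = 0.00010
At α=0.1: p < α → reject H₀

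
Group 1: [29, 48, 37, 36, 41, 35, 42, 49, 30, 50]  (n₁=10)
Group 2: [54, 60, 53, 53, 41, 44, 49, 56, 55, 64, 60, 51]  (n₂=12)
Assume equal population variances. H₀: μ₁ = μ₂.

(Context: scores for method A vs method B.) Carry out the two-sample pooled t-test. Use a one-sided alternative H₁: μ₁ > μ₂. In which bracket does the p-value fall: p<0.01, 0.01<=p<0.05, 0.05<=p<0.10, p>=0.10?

x̄₁=39.700, s₁=7.602, n₁=10
x̄₂=53.333, s₂=6.583, n₂=12
s_p² = [9·7.602² + 11·6.583²]/20 = 49.8383
SE = √(s_p²·(1/10+1/12)) = 3.0228
t = (39.700−53.333)/3.0228 = -4.5102
df = 20
p-value (one-sided, H₁ greater) = 0.99989
→ bracket: p>=0.10

p-value bracket: p>=0.10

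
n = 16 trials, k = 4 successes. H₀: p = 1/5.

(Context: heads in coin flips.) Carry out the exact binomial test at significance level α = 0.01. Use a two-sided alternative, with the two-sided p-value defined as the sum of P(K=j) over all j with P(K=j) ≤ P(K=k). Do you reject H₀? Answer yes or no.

Exact binomial: n=16, k=4, p₀=1/5=0.2000
P(X=j) = C(n,j)·p₀^j·(1−p₀)^(n−j); p = Σ P(X=j) over j with P(X=j) ≤ P(X=4)
p-value (two-sided) = 0.54260
At α=0.01: p ≥ α → fail to reject H₀

reject H₀: no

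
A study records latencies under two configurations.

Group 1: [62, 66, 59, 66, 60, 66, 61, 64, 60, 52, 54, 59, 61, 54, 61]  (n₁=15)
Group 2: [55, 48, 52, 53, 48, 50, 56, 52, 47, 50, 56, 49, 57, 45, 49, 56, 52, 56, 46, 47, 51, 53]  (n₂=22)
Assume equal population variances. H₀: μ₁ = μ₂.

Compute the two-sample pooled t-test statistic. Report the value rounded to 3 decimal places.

x̄₁=60.333, s₁=4.370, n₁=15
x̄₂=51.273, s₂=3.667, n₂=22
s_p² = [14·4.370² + 21·3.667²]/35 = 15.7056
SE = √(s_p²·(1/15+1/22)) = 1.3270
t = (60.333−51.273)/1.3270 = 6.8279
df = 35

test statistic = 6.828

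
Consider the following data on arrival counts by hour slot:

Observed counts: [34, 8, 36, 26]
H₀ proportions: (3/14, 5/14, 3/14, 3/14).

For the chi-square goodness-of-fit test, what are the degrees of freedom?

df = k − 1 = 4 − 1 = 3

degrees of freedom = 3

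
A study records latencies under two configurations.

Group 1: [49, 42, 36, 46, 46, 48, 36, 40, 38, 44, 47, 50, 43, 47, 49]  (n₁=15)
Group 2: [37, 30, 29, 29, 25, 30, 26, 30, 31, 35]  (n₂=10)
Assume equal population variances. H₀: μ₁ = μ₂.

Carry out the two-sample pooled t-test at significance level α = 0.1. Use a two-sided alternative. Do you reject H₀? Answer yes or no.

x̄₁=44.067, s₁=4.728, n₁=15
x̄₂=30.200, s₂=3.615, n₂=10
s_p² = [14·4.728² + 9·3.615²]/23 = 18.7188
SE = √(s_p²·(1/15+1/10)) = 1.7663
t = (44.067−30.200)/1.7663 = 7.8507
df = 23
p-value (two-sided) = 0.00000
At α=0.1: p < α → reject H₀

reject H₀: yes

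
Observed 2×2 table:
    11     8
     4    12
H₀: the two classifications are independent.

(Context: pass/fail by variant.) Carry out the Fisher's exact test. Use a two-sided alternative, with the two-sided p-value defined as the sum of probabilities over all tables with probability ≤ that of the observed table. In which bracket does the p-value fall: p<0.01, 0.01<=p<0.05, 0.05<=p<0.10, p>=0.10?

p-value bracket: 0.05<=p<0.10

Margins: r₁=19, r₂=16, c₁=15, c₂=20, n=35
p_obs = C(19,11)·C(16,4)/C(35,15); sum pmf over tables with pmf ≤ p_obs
p-value (two-sided) = 0.08656
→ bracket: 0.05<=p<0.10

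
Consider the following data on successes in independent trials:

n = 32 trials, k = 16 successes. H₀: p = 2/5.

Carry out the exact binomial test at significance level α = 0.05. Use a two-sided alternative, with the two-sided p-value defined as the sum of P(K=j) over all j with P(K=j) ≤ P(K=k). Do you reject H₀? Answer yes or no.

Exact binomial: n=32, k=16, p₀=2/5=0.4000
P(X=j) = C(n,j)·p₀^j·(1−p₀)^(n−j); p = Σ P(X=j) over j with P(X=j) ≤ P(X=16)
p-value (two-sided) = 0.28035
At α=0.05: p ≥ α → fail to reject H₀

reject H₀: no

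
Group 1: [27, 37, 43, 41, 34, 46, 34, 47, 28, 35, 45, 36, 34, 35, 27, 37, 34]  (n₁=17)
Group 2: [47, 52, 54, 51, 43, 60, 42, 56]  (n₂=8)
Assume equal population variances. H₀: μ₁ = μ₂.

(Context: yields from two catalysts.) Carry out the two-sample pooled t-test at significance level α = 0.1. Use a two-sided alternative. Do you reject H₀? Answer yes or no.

x̄₁=36.471, s₁=6.216, n₁=17
x̄₂=50.625, s₂=6.278, n₂=8
s_p² = [16·6.216² + 7·6.278²]/23 = 38.8744
SE = √(s_p²·(1/17+1/8)) = 2.6732
t = (36.471−50.625)/2.6732 = -5.2949
df = 23
p-value (two-sided) = 0.00002
At α=0.1: p < α → reject H₀

reject H₀: yes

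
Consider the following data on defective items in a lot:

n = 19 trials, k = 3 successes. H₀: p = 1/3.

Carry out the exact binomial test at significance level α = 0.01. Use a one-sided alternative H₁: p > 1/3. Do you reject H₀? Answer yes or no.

Exact binomial: n=19, k=3, p₀=1/3=0.3333
P(X≥3) from Σ C(n,i)·p₀^i·(1−p₀)^(n−i)
p-value (one-sided, H₁ greater) = 0.97598
At α=0.01: p ≥ α → fail to reject H₀

reject H₀: no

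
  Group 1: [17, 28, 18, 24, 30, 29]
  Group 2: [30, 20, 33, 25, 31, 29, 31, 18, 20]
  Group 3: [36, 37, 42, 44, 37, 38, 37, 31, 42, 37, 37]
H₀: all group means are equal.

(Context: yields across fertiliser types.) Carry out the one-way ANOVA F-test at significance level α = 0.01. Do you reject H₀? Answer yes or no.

reject H₀: yes

Group means [24.33, 26.33, 38.00], grand mean 30.808
SSB = Σnᵢ(x̄ᵢ−x̄)² = 1000.705; SSW = ΣΣ(x−x̄ᵢ)² = 547.333
MSB = 1000.705/2 = 500.3526; MSW = 547.333/23 = 23.7971
F = MSB/MSW = 21.0258
df = (2, 23)
p-value (upper-tail) = 0.00001
At α=0.01: p < α → reject H₀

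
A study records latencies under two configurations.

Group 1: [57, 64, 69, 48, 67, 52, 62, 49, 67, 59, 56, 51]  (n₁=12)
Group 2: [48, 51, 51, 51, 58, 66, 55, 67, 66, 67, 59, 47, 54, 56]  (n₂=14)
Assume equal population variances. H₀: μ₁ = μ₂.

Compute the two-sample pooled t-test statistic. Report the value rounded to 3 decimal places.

test statistic = 0.544

x̄₁=58.417, s₁=7.416, n₁=12
x̄₂=56.857, s₂=7.177, n₂=14
s_p² = [11·7.416² + 13·7.177²]/24 = 53.1096
SE = √(s_p²·(1/12+1/14)) = 2.8669
t = (58.417−56.857)/2.8669 = 0.5440
df = 24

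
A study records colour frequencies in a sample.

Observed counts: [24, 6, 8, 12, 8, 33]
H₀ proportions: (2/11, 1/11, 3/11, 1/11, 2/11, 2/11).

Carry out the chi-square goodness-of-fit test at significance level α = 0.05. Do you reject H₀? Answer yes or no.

n = 91; E_i = n·p_i = [16.55, 8.27, 24.82, 8.27, 16.55, 16.55]
χ² = (24−16.55)²/16.55 + (6−8.27)²/8.27 + (8−24.82)²/24.82 + (12−8.27)²/8.27 + (8−16.55)²/16.55 + (33−16.55)²/16.55 = 37.8370
df = 5
p-value (upper-tail) = 0.00000
At α=0.05: p < α → reject H₀

reject H₀: yes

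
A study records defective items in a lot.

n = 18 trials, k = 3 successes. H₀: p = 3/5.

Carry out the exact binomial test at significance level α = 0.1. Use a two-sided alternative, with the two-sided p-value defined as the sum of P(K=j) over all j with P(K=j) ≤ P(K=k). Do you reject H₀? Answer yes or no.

reject H₀: yes

Exact binomial: n=18, k=3, p₀=3/5=0.6000
P(X=j) = C(n,j)·p₀^j·(1−p₀)^(n−j); p = Σ P(X=j) over j with P(X=j) ≤ P(X=3)
p-value (two-sided) = 0.00032
At α=0.1: p < α → reject H₀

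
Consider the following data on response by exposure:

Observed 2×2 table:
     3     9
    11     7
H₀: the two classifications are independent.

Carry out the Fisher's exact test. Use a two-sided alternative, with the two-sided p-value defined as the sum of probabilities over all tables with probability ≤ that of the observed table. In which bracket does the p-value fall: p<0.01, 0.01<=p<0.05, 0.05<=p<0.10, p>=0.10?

p-value bracket: 0.05<=p<0.10

Margins: r₁=12, r₂=18, c₁=14, c₂=16, n=30
p_obs = C(12,3)·C(18,11)/C(30,14); sum pmf over tables with pmf ≤ p_obs
p-value (two-sided) = 0.07172
→ bracket: 0.05<=p<0.10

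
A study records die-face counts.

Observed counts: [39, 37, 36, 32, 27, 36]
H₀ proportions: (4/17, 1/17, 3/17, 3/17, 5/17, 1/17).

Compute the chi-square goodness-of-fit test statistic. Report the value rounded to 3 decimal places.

test statistic = 118.577

n = 207; E_i = n·p_i = [48.71, 12.18, 36.53, 36.53, 60.88, 12.18]
χ² = (39−48.71)²/48.71 + (37−12.18)²/12.18 + (36−36.53)²/36.53 + (32−36.53)²/36.53 + (27−60.88)²/60.88 + (36−12.18)²/12.18 = 118.5774
df = 5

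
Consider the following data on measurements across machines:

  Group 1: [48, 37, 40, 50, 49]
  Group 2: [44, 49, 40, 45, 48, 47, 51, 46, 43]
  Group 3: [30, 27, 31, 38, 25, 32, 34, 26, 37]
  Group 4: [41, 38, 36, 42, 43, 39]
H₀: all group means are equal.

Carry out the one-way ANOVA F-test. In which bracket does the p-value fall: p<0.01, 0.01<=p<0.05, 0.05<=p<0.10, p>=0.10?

p-value bracket: p<0.01

Group means [44.80, 45.89, 31.11, 39.83], grand mean 39.862
SSB = Σnᵢ(x̄ᵢ−x̄)² = 1138.037; SSW = ΣΣ(x−x̄ᵢ)² = 435.411
MSB = 1138.037/3 = 379.3457; MSW = 435.411/25 = 17.4164
F = MSB/MSW = 21.7809
df = (3, 25)
p-value (upper-tail) = 0.00000
→ bracket: p<0.01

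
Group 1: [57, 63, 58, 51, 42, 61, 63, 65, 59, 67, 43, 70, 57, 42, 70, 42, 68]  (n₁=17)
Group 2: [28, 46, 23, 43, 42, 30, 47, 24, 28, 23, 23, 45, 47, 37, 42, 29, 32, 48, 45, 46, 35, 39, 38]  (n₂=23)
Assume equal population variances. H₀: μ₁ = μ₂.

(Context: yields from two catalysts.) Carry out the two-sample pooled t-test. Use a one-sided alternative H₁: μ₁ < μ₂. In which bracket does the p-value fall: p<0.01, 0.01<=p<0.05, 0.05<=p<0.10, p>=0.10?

x̄₁=57.529, s₁=10.057, n₁=17
x̄₂=36.522, s₂=8.939, n₂=23
s_p² = [16·10.057² + 22·8.939²]/38 = 88.8414
SE = √(s_p²·(1/17+1/23)) = 3.0147
t = (57.529−36.522)/3.0147 = 6.9683
df = 38
p-value (one-sided, H₁ less) = 1.00000
→ bracket: p>=0.10

p-value bracket: p>=0.10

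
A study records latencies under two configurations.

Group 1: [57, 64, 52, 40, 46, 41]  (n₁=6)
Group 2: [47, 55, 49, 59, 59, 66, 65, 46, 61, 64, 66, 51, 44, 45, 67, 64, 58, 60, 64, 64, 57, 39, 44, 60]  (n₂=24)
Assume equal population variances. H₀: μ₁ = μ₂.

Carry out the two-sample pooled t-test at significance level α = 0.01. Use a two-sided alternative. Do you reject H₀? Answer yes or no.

reject H₀: no

x̄₁=50.000, s₁=9.445, n₁=6
x̄₂=56.417, s₂=8.566, n₂=24
s_p² = [5·9.445² + 23·8.566²]/28 = 76.2083
SE = √(s_p²·(1/6+1/24)) = 3.9846
t = (50.000−56.417)/3.9846 = -1.6104
df = 28
p-value (two-sided) = 0.11853
At α=0.01: p ≥ α → fail to reject H₀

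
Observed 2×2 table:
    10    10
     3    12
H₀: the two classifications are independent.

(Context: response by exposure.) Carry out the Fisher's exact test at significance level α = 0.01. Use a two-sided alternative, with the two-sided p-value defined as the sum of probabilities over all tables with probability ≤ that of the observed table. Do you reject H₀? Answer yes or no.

Margins: r₁=20, r₂=15, c₁=13, c₂=22, n=35
p_obs = C(20,10)·C(15,3)/C(35,13); sum pmf over tables with pmf ≤ p_obs
p-value (two-sided) = 0.08914
At α=0.01: p ≥ α → fail to reject H₀

reject H₀: no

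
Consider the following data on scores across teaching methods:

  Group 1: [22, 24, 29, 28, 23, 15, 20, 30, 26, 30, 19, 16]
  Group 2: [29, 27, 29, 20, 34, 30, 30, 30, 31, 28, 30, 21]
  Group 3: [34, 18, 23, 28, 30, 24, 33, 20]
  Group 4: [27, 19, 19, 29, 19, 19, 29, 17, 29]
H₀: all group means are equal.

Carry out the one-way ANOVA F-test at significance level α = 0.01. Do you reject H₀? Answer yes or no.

Group means [23.50, 28.25, 26.25, 23.00], grand mean 25.317
SSB = Σnᵢ(x̄ᵢ−x̄)² = 198.128; SSW = ΣΣ(x−x̄ᵢ)² = 950.750
MSB = 198.128/3 = 66.0427; MSW = 950.750/37 = 25.6959
F = MSB/MSW = 2.5702
df = (3, 37)
p-value (upper-tail) = 0.06891
At α=0.01: p ≥ α → fail to reject H₀

reject H₀: no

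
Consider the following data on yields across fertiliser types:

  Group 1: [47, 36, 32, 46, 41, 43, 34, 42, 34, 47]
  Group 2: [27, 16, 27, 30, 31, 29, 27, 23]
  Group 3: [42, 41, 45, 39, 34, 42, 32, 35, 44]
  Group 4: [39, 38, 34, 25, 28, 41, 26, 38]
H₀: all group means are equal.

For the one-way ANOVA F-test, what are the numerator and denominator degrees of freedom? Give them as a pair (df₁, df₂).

k = 4 groups, N = 35 total
df = (k−1, N−k) = (4−1, 35−4) = (3, 31)

degrees of freedom = [3, 31]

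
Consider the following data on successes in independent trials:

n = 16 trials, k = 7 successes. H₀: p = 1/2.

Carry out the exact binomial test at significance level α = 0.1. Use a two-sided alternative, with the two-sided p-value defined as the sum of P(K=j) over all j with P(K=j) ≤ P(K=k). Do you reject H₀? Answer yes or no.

Exact binomial: n=16, k=7, p₀=1/2=0.5000
P(X=j) = C(n,j)·p₀^j·(1−p₀)^(n−j); p = Σ P(X=j) over j with P(X=j) ≤ P(X=7)
p-value (two-sided) = 0.80362
At α=0.1: p ≥ α → fail to reject H₀

reject H₀: no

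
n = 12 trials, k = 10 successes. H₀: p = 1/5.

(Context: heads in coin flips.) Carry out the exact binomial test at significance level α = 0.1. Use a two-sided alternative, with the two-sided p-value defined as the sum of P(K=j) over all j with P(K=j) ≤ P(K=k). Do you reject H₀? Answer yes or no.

reject H₀: yes

Exact binomial: n=12, k=10, p₀=1/5=0.2000
P(X=j) = C(n,j)·p₀^j·(1−p₀)^(n−j); p = Σ P(X=j) over j with P(X=j) ≤ P(X=10)
p-value (two-sided) = 0.00000
At α=0.1: p < α → reject H₀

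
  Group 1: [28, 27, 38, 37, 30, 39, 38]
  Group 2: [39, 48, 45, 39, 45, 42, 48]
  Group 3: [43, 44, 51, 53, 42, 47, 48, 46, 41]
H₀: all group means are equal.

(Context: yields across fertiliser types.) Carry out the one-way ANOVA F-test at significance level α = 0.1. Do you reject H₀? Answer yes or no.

reject H₀: yes

Group means [33.86, 43.71, 46.11], grand mean 41.652
SSB = Σnᵢ(x̄ᵢ−x̄)² = 634.043; SSW = ΣΣ(x−x̄ᵢ)² = 387.175
MSB = 634.043/2 = 317.0214; MSW = 387.175/20 = 19.3587
F = MSB/MSW = 16.3761
df = (2, 20)
p-value (upper-tail) = 0.00006
At α=0.1: p < α → reject H₀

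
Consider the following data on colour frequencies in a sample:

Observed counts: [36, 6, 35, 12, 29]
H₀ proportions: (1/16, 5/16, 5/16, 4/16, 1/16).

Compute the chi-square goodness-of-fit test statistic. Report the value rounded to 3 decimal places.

n = 118; E_i = n·p_i = [7.38, 36.88, 36.88, 29.50, 7.38]
χ² = (36−7.38)²/7.38 + (6−36.88)²/36.88 + (35−36.88)²/36.88 + (12−29.50)²/29.50 + (29−7.38)²/7.38 = 210.8407
df = 4

test statistic = 210.841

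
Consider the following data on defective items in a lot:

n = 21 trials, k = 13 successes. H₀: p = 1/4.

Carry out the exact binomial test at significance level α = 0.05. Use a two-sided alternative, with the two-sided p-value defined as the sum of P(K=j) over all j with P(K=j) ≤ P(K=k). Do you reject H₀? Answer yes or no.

reject H₀: yes

Exact binomial: n=21, k=13, p₀=1/4=0.2500
P(X=j) = C(n,j)·p₀^j·(1−p₀)^(n−j); p = Σ P(X=j) over j with P(X=j) ≤ P(X=13)
p-value (two-sided) = 0.00037
At α=0.05: p < α → reject H₀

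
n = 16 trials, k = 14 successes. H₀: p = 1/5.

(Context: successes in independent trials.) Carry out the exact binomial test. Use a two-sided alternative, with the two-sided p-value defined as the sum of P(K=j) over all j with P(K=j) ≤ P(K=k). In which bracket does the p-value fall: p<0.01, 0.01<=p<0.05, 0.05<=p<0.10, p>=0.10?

p-value bracket: p<0.01

Exact binomial: n=16, k=14, p₀=1/5=0.2000
P(X=j) = C(n,j)·p₀^j·(1−p₀)^(n−j); p = Σ P(X=j) over j with P(X=j) ≤ P(X=14)
p-value (two-sided) = 0.00000
→ bracket: p<0.01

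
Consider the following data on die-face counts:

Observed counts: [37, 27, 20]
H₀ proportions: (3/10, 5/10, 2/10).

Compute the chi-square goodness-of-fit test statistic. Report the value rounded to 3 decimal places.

test statistic = 11.492

n = 84; E_i = n·p_i = [25.20, 42.00, 16.80]
χ² = (37−25.20)²/25.20 + (27−42.00)²/42.00 + (20−16.80)²/16.80 = 11.4921
df = 2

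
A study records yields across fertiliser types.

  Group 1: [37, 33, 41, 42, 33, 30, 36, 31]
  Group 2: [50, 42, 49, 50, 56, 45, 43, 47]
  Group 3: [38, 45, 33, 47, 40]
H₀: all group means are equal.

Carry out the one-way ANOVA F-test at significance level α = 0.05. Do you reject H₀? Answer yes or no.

reject H₀: yes

Group means [35.38, 47.75, 40.60], grand mean 41.333
SSB = Σnᵢ(x̄ᵢ−x̄)² = 616.092; SSW = ΣΣ(x−x̄ᵢ)² = 406.575
MSB = 616.092/2 = 308.0458; MSW = 406.575/18 = 22.5875
F = MSB/MSW = 13.6379
df = (2, 18)
p-value (upper-tail) = 0.00025
At α=0.05: p < α → reject H₀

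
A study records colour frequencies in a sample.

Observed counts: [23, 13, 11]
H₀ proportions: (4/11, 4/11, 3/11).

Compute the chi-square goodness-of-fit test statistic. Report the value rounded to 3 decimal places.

n = 47; E_i = n·p_i = [17.09, 17.09, 12.82]
χ² = (23−17.09)²/17.09 + (13−17.09)²/17.09 + (11−12.82)²/12.82 = 3.2801
df = 2

test statistic = 3.280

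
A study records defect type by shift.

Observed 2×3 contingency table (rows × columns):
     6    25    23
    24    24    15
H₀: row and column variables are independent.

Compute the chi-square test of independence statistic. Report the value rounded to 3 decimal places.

test statistic = 11.883

Row totals [54, 63], col totals [30, 49, 38], n=117
χ² = (6−13.85)²/13.85 + (25−22.62)²/22.62 + (23−17.54)²/17.54 + (24−16.15)²/16.15 + (24−26.38)²/26.38 + (15−20.46)²/20.46 = 11.8826
df = 2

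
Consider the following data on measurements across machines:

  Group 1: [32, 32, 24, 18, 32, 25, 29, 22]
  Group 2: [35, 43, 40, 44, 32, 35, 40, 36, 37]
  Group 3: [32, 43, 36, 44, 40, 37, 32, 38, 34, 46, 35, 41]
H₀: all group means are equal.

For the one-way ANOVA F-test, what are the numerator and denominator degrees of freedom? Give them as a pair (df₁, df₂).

degrees of freedom = [2, 26]

k = 3 groups, N = 29 total
df = (k−1, N−k) = (3−1, 29−3) = (2, 26)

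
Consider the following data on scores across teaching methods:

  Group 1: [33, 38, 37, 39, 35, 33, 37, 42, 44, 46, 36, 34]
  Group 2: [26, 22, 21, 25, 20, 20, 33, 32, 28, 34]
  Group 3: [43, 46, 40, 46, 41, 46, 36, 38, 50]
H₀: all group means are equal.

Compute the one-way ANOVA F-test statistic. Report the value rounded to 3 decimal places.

Group means [37.83, 26.10, 42.89], grand mean 35.516
SSB = Σnᵢ(x̄ᵢ−x̄)² = 1440.286; SSW = ΣΣ(x−x̄ᵢ)² = 627.456
MSB = 1440.286/2 = 720.1432; MSW = 627.456/28 = 22.4091
F = MSB/MSW = 32.1362
df = (2, 28)

test statistic = 32.136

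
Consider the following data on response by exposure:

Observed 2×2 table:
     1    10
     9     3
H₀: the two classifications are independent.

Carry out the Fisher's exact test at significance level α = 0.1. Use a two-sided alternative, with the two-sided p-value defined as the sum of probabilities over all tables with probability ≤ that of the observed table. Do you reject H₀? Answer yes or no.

Margins: r₁=11, r₂=12, c₁=10, c₂=13, n=23
p_obs = C(11,1)·C(12,9)/C(23,10); sum pmf over tables with pmf ≤ p_obs
p-value (two-sided) = 0.00276
At α=0.1: p < α → reject H₀

reject H₀: yes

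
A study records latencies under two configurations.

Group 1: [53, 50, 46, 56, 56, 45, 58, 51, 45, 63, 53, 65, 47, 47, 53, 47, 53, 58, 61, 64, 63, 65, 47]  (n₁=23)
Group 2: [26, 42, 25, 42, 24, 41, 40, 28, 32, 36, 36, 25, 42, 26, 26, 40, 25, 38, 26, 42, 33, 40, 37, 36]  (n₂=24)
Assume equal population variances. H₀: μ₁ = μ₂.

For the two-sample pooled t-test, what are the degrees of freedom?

degrees of freedom = 45

df = n₁ + n₂ − 2 = 23 + 24 − 2 = 45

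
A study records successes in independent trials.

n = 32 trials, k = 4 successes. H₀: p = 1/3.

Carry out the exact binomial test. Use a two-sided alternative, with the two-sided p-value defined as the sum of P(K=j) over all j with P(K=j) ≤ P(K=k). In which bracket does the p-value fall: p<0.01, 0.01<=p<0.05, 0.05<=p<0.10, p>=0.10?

Exact binomial: n=32, k=4, p₀=1/3=0.3333
P(X=j) = C(n,j)·p₀^j·(1−p₀)^(n−j); p = Σ P(X=j) over j with P(X=j) ≤ P(X=4)
p-value (two-sided) = 0.01336
→ bracket: 0.01<=p<0.05

p-value bracket: 0.01<=p<0.05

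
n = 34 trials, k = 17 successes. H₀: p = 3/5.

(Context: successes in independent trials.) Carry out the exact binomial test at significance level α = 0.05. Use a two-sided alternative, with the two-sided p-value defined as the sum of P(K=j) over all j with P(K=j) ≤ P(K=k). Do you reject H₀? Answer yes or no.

Exact binomial: n=34, k=17, p₀=3/5=0.6000
P(X=j) = C(n,j)·p₀^j·(1−p₀)^(n−j); p = Σ P(X=j) over j with P(X=j) ≤ P(X=17)
p-value (two-sided) = 0.29334
At α=0.05: p ≥ α → fail to reject H₀

reject H₀: no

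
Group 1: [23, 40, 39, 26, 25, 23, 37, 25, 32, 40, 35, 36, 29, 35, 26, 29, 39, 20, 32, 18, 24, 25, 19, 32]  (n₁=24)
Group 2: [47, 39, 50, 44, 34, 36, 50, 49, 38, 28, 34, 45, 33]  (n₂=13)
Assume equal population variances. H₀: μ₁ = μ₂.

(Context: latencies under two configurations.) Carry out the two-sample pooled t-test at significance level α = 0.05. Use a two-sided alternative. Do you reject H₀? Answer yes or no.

x̄₁=29.542, s₁=6.953, n₁=24
x̄₂=40.538, s₂=7.378, n₂=13
s_p² = [23·6.953² + 12·7.378²]/35 = 50.4340
SE = √(s_p²·(1/24+1/13)) = 2.4456
t = (29.542−40.538)/2.4456 = -4.4966
df = 35
p-value (two-sided) = 0.00007
At α=0.05: p < α → reject H₀

reject H₀: yes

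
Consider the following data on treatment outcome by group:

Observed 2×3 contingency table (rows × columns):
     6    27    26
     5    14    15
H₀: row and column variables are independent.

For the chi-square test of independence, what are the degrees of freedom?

df = (r−1)(c−1) = (2−1)·(3−1) = 2

degrees of freedom = 2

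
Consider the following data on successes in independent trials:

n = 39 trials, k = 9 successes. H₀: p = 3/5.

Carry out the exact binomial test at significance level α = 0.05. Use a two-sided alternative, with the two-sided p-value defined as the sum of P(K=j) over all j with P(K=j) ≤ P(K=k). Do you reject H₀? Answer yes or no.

Exact binomial: n=39, k=9, p₀=3/5=0.6000
P(X=j) = C(n,j)·p₀^j·(1−p₀)^(n−j); p = Σ P(X=j) over j with P(X=j) ≤ P(X=9)
p-value (two-sided) = 0.00000
At α=0.05: p < α → reject H₀

reject H₀: yes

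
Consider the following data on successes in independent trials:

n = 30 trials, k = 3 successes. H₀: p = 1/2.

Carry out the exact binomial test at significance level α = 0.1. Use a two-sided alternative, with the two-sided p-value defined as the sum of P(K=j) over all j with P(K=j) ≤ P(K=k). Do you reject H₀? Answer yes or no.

Exact binomial: n=30, k=3, p₀=1/2=0.5000
P(X=j) = C(n,j)·p₀^j·(1−p₀)^(n−j); p = Σ P(X=j) over j with P(X=j) ≤ P(X=3)
p-value (two-sided) = 0.00001
At α=0.1: p < α → reject H₀

reject H₀: yes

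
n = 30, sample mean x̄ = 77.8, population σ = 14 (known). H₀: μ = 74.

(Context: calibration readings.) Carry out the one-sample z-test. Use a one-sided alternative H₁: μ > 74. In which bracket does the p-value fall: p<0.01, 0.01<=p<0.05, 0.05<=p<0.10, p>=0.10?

SE = σ/√n = 14/√30 = 2.5560
z = (x̄−μ₀)/SE = (77.8−74)/2.5560 = 1.4867
p-value (one-sided, H₁ greater) = 0.06855
→ bracket: 0.05<=p<0.10

p-value bracket: 0.05<=p<0.10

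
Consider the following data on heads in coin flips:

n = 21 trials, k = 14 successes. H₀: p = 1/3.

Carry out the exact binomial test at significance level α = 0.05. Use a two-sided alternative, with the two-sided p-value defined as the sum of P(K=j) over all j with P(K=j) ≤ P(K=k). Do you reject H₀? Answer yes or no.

reject H₀: yes

Exact binomial: n=21, k=14, p₀=1/3=0.3333
P(X=j) = C(n,j)·p₀^j·(1−p₀)^(n−j); p = Σ P(X=j) over j with P(X=j) ≤ P(X=14)
p-value (two-sided) = 0.00203
At α=0.05: p < α → reject H₀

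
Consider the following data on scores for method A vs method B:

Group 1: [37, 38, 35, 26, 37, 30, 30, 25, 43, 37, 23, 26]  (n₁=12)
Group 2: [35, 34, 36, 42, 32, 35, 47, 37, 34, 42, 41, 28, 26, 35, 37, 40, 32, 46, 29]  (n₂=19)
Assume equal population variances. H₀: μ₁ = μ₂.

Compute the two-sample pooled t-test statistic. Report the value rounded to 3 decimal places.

x̄₁=32.250, s₁=6.398, n₁=12
x̄₂=36.211, s₂=5.731, n₂=19
s_p² = [11·6.398² + 18·5.731²]/29 = 35.9106
SE = √(s_p²·(1/12+1/19)) = 2.2097
t = (32.250−36.211)/2.2097 = -1.7924
df = 29

test statistic = -1.792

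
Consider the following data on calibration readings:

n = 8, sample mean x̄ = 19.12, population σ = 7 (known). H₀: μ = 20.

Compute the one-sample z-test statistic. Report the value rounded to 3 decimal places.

test statistic = -0.356

SE = σ/√n = 7/√8 = 2.4749
z = (x̄−μ₀)/SE = (19.12−20)/2.4749 = -0.3556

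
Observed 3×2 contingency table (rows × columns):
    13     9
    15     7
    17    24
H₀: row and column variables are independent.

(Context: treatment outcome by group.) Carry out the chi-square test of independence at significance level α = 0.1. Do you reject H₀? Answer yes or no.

Row totals [22, 22, 41], col totals [45, 40], n=85
χ² = (13−11.65)²/11.65 + (9−10.35)²/10.35 + (15−11.65)²/11.65 + (7−10.35)²/10.35 + (17−21.71)²/21.71 + (24−19.29)²/19.29 = 4.5531
df = 2
p-value (upper-tail) = 0.10264
At α=0.1: p ≥ α → fail to reject H₀

reject H₀: no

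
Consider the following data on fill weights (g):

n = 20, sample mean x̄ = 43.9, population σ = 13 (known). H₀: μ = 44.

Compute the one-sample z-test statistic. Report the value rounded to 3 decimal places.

test statistic = -0.034

SE = σ/√n = 13/√20 = 2.9069
z = (x̄−μ₀)/SE = (43.9−44)/2.9069 = -0.0344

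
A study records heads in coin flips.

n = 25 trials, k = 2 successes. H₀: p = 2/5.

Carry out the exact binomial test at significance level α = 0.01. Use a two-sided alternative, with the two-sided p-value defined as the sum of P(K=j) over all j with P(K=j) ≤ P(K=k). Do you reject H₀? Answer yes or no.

reject H₀: yes

Exact binomial: n=25, k=2, p₀=2/5=0.4000
P(X=j) = C(n,j)·p₀^j·(1−p₀)^(n−j); p = Σ P(X=j) over j with P(X=j) ≤ P(X=2)
p-value (two-sided) = 0.00071
At α=0.01: p < α → reject H₀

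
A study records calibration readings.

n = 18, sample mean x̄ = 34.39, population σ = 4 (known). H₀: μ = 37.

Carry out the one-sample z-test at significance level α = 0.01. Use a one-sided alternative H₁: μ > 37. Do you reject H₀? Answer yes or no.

SE = σ/√n = 4/√18 = 0.9428
z = (x̄−μ₀)/SE = (34.39−37)/0.9428 = -2.7683
p-value (one-sided, H₁ greater) = 0.99718
At α=0.01: p ≥ α → fail to reject H₀

reject H₀: no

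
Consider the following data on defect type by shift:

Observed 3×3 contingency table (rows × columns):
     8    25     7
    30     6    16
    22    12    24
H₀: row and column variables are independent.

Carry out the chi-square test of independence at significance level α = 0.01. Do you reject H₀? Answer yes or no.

Row totals [40, 52, 58], col totals [60, 43, 47], n=150
χ² = (8−16.00)²/16.00 + (25−11.47)²/11.47 + (7−12.53)²/12.53 + (30−20.80)²/20.80 + (6−14.91)²/14.91 + (16−16.29)²/16.29 + (22−23.20)²/23.20 + (12−16.63)²/16.63 + (24−18.17)²/18.17 = 35.0292
df = 4
p-value (upper-tail) = 0.00000
At α=0.01: p < α → reject H₀

reject H₀: yes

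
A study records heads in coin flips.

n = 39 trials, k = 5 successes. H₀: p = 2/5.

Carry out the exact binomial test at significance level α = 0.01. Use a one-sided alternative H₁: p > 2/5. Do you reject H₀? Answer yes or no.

reject H₀: no

Exact binomial: n=39, k=5, p₀=2/5=0.4000
P(X≥5) from Σ C(n,i)·p₀^i·(1−p₀)^(n−i)
p-value (one-sided, H₁ greater) = 0.99996
At α=0.01: p ≥ α → fail to reject H₀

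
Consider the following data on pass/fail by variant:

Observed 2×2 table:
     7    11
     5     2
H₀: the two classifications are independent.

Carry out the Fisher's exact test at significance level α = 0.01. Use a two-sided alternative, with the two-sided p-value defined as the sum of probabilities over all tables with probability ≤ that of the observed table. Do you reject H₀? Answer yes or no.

reject H₀: no

Margins: r₁=18, r₂=7, c₁=12, c₂=13, n=25
p_obs = C(18,7)·C(7,5)/C(25,12); sum pmf over tables with pmf ≤ p_obs
p-value (two-sided) = 0.20156
At α=0.01: p ≥ α → fail to reject H₀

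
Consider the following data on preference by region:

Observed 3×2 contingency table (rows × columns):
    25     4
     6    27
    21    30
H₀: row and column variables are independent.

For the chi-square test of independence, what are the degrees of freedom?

degrees of freedom = 2

df = (r−1)(c−1) = (3−1)·(2−1) = 2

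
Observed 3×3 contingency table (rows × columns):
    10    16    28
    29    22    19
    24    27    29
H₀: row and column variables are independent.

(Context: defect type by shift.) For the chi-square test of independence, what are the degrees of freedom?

df = (r−1)(c−1) = (3−1)·(3−1) = 4

degrees of freedom = 4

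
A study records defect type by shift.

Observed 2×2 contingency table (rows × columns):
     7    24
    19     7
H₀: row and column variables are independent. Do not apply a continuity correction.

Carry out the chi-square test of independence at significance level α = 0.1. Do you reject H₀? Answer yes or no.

Row totals [31, 26], col totals [26, 31], n=57
χ² = (7−14.14)²/14.14 + (24−16.86)²/16.86 + (19−11.86)²/11.86 + (7−14.14)²/14.14 = 14.5343
df = 1
p-value (upper-tail) = 0.00014
At α=0.1: p < α → reject H₀

reject H₀: yes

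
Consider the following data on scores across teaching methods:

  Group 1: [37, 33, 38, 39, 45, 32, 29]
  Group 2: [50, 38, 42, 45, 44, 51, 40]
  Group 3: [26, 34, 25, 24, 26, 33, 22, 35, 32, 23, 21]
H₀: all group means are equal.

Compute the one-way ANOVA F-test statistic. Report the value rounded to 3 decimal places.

Group means [36.14, 44.29, 27.36], grand mean 34.560
SSB = Σnᵢ(x̄ᵢ−x̄)² = 1249.329; SSW = ΣΣ(x−x̄ᵢ)² = 574.831
MSB = 1249.329/2 = 624.6644; MSW = 574.831/22 = 26.1287
F = MSB/MSW = 23.9072
df = (2, 22)

test statistic = 23.907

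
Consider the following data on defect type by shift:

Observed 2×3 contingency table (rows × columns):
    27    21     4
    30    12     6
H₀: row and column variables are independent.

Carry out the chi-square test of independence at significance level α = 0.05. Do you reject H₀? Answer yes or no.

reject H₀: no

Row totals [52, 48], col totals [57, 33, 10], n=100
χ² = (27−29.64)²/29.64 + (21−17.16)²/17.16 + (4−5.20)²/5.20 + (30−27.36)²/27.36 + (12−15.84)²/15.84 + (6−4.80)²/4.80 = 2.8570
df = 2
p-value (upper-tail) = 0.23967
At α=0.05: p ≥ α → fail to reject H₀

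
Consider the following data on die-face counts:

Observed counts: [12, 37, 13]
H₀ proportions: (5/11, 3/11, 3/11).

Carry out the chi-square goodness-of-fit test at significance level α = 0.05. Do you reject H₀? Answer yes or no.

reject H₀: yes

n = 62; E_i = n·p_i = [28.18, 16.91, 16.91]
χ² = (12−28.18)²/28.18 + (37−16.91)²/16.91 + (13−16.91)²/16.91 = 34.0667
df = 2
p-value (upper-tail) = 0.00000
At α=0.05: p < α → reject H₀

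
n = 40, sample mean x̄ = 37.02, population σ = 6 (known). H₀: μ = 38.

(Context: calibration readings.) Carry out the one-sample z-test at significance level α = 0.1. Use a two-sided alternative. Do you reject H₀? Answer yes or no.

reject H₀: no

SE = σ/√n = 6/√40 = 0.9487
z = (x̄−μ₀)/SE = (37.02−38)/0.9487 = -1.0330
p-value (two-sided) = 0.30160
At α=0.1: p ≥ α → fail to reject H₀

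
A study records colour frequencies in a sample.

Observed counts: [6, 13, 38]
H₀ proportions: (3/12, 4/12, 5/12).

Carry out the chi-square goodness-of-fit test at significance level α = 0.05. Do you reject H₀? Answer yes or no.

n = 57; E_i = n·p_i = [14.25, 19.00, 23.75]
χ² = (6−14.25)²/14.25 + (13−19.00)²/19.00 + (38−23.75)²/23.75 = 15.2211
df = 2
p-value (upper-tail) = 0.00050
At α=0.05: p < α → reject H₀

reject H₀: yes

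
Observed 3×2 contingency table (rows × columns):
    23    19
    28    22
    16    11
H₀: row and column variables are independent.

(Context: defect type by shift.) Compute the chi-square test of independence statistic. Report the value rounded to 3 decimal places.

Row totals [42, 50, 27], col totals [67, 52], n=119
χ² = (23−23.65)²/23.65 + (19−18.35)²/18.35 + (28−28.15)²/28.15 + (22−21.85)²/21.85 + (16−15.20)²/15.20 + (11−11.80)²/11.80 = 0.1383
df = 2

test statistic = 0.138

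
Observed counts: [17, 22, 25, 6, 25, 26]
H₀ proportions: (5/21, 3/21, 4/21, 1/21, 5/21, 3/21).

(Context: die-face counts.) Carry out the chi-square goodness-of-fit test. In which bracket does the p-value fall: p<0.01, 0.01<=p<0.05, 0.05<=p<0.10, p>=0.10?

n = 121; E_i = n·p_i = [28.81, 17.29, 23.05, 5.76, 28.81, 17.29]
χ² = (17−28.81)²/28.81 + (22−17.29)²/17.29 + (25−23.05)²/23.05 + (6−5.76)²/5.76 + (25−28.81)²/28.81 + (26−17.29)²/17.29 = 11.1988
df = 5
p-value (upper-tail) = 0.04758
→ bracket: 0.01<=p<0.05

p-value bracket: 0.01<=p<0.05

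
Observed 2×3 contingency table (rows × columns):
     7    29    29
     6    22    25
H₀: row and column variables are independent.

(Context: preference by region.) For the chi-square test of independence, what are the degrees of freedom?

df = (r−1)(c−1) = (2−1)·(3−1) = 2

degrees of freedom = 2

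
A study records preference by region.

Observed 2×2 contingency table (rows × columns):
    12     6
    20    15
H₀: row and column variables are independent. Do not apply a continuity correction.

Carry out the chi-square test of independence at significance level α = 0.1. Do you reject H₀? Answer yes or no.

reject H₀: no

Row totals [18, 35], col totals [32, 21], n=53
χ² = (12−10.87)²/10.87 + (6−7.13)²/7.13 + (20−21.13)²/21.13 + (15−13.87)²/13.87 = 0.4507
df = 1
p-value (upper-tail) = 0.50201
At α=0.1: p ≥ α → fail to reject H₀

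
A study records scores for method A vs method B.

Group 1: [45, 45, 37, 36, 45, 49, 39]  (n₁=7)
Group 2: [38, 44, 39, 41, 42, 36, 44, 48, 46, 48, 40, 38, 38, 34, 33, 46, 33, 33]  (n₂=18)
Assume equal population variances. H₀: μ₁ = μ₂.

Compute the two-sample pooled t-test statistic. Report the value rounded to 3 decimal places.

x̄₁=42.286, s₁=4.923, n₁=7
x̄₂=40.056, s₂=5.139, n₂=18
s_p² = [6·4.923² + 17·5.139²]/23 = 25.8423
SE = √(s_p²·(1/7+1/18)) = 2.2644
t = (42.286−40.056)/2.2644 = 0.9849
df = 23

test statistic = 0.985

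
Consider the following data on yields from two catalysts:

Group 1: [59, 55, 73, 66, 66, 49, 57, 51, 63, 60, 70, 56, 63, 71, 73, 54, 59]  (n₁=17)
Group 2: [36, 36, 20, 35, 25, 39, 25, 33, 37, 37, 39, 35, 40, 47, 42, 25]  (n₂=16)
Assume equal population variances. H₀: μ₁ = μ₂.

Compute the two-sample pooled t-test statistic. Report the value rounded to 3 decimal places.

x̄₁=61.471, s₁=7.509, n₁=17
x̄₂=34.438, s₂=7.229, n₂=16
s_p² = [16·7.509² + 15·7.229²]/31 = 54.3927
SE = √(s_p²·(1/17+1/16)) = 2.5689
t = (61.471−34.438)/2.5689 = 10.5233
df = 31

test statistic = 10.523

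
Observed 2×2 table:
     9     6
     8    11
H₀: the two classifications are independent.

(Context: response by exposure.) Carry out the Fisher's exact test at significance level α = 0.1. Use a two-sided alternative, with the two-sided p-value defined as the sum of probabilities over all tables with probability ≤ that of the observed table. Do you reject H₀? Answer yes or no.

Margins: r₁=15, r₂=19, c₁=17, c₂=17, n=34
p_obs = C(15,9)·C(19,8)/C(34,17); sum pmf over tables with pmf ≤ p_obs
p-value (two-sided) = 0.49053
At α=0.1: p ≥ α → fail to reject H₀

reject H₀: no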